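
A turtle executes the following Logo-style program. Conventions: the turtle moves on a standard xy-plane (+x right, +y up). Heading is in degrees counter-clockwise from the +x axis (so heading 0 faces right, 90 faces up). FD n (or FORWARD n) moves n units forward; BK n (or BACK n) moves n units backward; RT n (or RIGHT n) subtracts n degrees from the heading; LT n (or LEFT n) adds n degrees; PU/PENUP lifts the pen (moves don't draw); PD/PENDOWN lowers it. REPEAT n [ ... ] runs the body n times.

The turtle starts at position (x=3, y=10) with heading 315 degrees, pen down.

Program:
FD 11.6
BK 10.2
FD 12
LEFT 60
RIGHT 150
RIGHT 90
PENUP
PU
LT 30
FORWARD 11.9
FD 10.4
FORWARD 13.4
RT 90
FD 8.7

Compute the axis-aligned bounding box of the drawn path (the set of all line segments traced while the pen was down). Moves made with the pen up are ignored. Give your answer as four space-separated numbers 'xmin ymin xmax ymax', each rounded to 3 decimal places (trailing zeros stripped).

Answer: 3 0.525 12.475 10

Derivation:
Executing turtle program step by step:
Start: pos=(3,10), heading=315, pen down
FD 11.6: (3,10) -> (11.202,1.798) [heading=315, draw]
BK 10.2: (11.202,1.798) -> (3.99,9.01) [heading=315, draw]
FD 12: (3.99,9.01) -> (12.475,0.525) [heading=315, draw]
LT 60: heading 315 -> 15
RT 150: heading 15 -> 225
RT 90: heading 225 -> 135
PU: pen up
PU: pen up
LT 30: heading 135 -> 165
FD 11.9: (12.475,0.525) -> (0.981,3.605) [heading=165, move]
FD 10.4: (0.981,3.605) -> (-9.065,6.296) [heading=165, move]
FD 13.4: (-9.065,6.296) -> (-22.008,9.765) [heading=165, move]
RT 90: heading 165 -> 75
FD 8.7: (-22.008,9.765) -> (-19.757,18.168) [heading=75, move]
Final: pos=(-19.757,18.168), heading=75, 3 segment(s) drawn

Segment endpoints: x in {3, 3.99, 11.202, 12.475}, y in {0.525, 1.798, 9.01, 10}
xmin=3, ymin=0.525, xmax=12.475, ymax=10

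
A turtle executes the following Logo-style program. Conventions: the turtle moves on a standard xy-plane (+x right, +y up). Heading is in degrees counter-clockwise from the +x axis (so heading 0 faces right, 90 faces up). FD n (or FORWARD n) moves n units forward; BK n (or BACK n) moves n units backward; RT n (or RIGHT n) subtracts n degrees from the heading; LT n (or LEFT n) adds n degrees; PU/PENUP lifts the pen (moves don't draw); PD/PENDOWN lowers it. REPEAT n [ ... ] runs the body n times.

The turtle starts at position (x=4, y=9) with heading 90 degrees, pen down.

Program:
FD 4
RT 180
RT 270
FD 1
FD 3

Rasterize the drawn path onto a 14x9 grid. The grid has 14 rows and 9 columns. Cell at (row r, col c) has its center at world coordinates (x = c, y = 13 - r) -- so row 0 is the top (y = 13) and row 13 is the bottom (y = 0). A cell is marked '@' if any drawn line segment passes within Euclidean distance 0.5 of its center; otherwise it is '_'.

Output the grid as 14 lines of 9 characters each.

Segment 0: (4,9) -> (4,13)
Segment 1: (4,13) -> (5,13)
Segment 2: (5,13) -> (8,13)

Answer: ____@@@@@
____@____
____@____
____@____
____@____
_________
_________
_________
_________
_________
_________
_________
_________
_________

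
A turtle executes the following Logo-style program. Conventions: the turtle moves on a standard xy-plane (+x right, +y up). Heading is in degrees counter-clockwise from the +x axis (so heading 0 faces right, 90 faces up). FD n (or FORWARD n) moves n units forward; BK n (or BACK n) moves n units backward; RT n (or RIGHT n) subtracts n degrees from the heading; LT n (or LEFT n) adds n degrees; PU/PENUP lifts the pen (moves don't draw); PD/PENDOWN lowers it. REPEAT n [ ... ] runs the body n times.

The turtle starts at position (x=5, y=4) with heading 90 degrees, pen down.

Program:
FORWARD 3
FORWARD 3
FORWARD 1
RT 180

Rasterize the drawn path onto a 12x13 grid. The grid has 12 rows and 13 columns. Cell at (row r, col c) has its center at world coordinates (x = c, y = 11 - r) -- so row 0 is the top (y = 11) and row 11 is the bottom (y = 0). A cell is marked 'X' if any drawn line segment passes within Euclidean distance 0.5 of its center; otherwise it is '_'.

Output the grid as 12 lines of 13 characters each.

Answer: _____X_______
_____X_______
_____X_______
_____X_______
_____X_______
_____X_______
_____X_______
_____X_______
_____________
_____________
_____________
_____________

Derivation:
Segment 0: (5,4) -> (5,7)
Segment 1: (5,7) -> (5,10)
Segment 2: (5,10) -> (5,11)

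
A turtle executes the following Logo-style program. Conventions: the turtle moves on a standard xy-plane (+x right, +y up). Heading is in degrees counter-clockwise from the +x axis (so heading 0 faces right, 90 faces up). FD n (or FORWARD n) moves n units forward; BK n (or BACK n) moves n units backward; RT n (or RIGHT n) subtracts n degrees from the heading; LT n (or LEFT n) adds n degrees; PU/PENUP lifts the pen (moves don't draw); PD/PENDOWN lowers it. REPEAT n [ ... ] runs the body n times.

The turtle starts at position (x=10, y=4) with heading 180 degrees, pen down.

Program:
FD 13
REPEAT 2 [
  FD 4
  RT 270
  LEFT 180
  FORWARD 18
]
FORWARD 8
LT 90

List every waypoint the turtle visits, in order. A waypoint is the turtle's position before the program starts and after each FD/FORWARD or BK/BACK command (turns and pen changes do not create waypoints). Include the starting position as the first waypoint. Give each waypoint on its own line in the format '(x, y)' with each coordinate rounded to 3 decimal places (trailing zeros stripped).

Answer: (10, 4)
(-3, 4)
(-7, 4)
(-7, 22)
(-7, 26)
(11, 26)
(19, 26)

Derivation:
Executing turtle program step by step:
Start: pos=(10,4), heading=180, pen down
FD 13: (10,4) -> (-3,4) [heading=180, draw]
REPEAT 2 [
  -- iteration 1/2 --
  FD 4: (-3,4) -> (-7,4) [heading=180, draw]
  RT 270: heading 180 -> 270
  LT 180: heading 270 -> 90
  FD 18: (-7,4) -> (-7,22) [heading=90, draw]
  -- iteration 2/2 --
  FD 4: (-7,22) -> (-7,26) [heading=90, draw]
  RT 270: heading 90 -> 180
  LT 180: heading 180 -> 0
  FD 18: (-7,26) -> (11,26) [heading=0, draw]
]
FD 8: (11,26) -> (19,26) [heading=0, draw]
LT 90: heading 0 -> 90
Final: pos=(19,26), heading=90, 6 segment(s) drawn
Waypoints (7 total):
(10, 4)
(-3, 4)
(-7, 4)
(-7, 22)
(-7, 26)
(11, 26)
(19, 26)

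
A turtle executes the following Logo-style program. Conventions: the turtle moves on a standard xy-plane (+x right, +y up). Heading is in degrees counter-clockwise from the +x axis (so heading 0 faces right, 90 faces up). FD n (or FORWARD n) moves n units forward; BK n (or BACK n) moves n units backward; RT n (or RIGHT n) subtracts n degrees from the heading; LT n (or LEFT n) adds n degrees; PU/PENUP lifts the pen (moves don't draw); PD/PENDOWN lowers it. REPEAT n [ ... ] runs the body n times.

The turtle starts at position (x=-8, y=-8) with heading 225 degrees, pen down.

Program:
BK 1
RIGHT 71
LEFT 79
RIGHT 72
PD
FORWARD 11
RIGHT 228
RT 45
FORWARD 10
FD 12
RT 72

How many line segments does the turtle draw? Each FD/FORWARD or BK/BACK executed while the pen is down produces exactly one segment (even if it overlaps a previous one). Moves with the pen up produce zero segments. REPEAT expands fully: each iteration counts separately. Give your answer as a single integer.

Executing turtle program step by step:
Start: pos=(-8,-8), heading=225, pen down
BK 1: (-8,-8) -> (-7.293,-7.293) [heading=225, draw]
RT 71: heading 225 -> 154
LT 79: heading 154 -> 233
RT 72: heading 233 -> 161
PD: pen down
FD 11: (-7.293,-7.293) -> (-17.694,-3.712) [heading=161, draw]
RT 228: heading 161 -> 293
RT 45: heading 293 -> 248
FD 10: (-17.694,-3.712) -> (-21.44,-12.983) [heading=248, draw]
FD 12: (-21.44,-12.983) -> (-25.935,-24.11) [heading=248, draw]
RT 72: heading 248 -> 176
Final: pos=(-25.935,-24.11), heading=176, 4 segment(s) drawn
Segments drawn: 4

Answer: 4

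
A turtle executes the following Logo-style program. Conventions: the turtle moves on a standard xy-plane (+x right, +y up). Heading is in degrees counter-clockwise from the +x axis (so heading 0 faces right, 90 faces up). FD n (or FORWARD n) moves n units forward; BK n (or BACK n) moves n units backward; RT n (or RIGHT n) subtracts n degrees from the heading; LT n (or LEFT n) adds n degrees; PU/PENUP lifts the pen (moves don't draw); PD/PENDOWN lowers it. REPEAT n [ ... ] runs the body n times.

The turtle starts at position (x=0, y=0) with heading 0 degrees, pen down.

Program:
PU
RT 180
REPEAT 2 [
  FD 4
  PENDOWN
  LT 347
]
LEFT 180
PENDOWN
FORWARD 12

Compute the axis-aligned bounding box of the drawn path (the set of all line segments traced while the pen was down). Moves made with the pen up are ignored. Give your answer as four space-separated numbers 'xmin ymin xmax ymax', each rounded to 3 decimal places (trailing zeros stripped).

Answer: -7.897 -4.361 2.888 0.9

Derivation:
Executing turtle program step by step:
Start: pos=(0,0), heading=0, pen down
PU: pen up
RT 180: heading 0 -> 180
REPEAT 2 [
  -- iteration 1/2 --
  FD 4: (0,0) -> (-4,0) [heading=180, move]
  PD: pen down
  LT 347: heading 180 -> 167
  -- iteration 2/2 --
  FD 4: (-4,0) -> (-7.897,0.9) [heading=167, draw]
  PD: pen down
  LT 347: heading 167 -> 154
]
LT 180: heading 154 -> 334
PD: pen down
FD 12: (-7.897,0.9) -> (2.888,-4.361) [heading=334, draw]
Final: pos=(2.888,-4.361), heading=334, 2 segment(s) drawn

Segment endpoints: x in {-7.897, -4, 2.888}, y in {-4.361, 0, 0.9}
xmin=-7.897, ymin=-4.361, xmax=2.888, ymax=0.9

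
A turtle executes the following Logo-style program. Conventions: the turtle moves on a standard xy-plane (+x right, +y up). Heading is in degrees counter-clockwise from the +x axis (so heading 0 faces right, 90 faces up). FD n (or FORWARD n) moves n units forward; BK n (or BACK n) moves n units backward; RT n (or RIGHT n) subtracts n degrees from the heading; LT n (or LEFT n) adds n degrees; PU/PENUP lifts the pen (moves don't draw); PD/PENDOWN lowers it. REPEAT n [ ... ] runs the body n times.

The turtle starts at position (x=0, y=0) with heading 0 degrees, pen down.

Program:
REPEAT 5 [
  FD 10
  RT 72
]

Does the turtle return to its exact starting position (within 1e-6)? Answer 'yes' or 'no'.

Executing turtle program step by step:
Start: pos=(0,0), heading=0, pen down
REPEAT 5 [
  -- iteration 1/5 --
  FD 10: (0,0) -> (10,0) [heading=0, draw]
  RT 72: heading 0 -> 288
  -- iteration 2/5 --
  FD 10: (10,0) -> (13.09,-9.511) [heading=288, draw]
  RT 72: heading 288 -> 216
  -- iteration 3/5 --
  FD 10: (13.09,-9.511) -> (5,-15.388) [heading=216, draw]
  RT 72: heading 216 -> 144
  -- iteration 4/5 --
  FD 10: (5,-15.388) -> (-3.09,-9.511) [heading=144, draw]
  RT 72: heading 144 -> 72
  -- iteration 5/5 --
  FD 10: (-3.09,-9.511) -> (0,0) [heading=72, draw]
  RT 72: heading 72 -> 0
]
Final: pos=(0,0), heading=0, 5 segment(s) drawn

Start position: (0, 0)
Final position: (0, 0)
Distance = 0; < 1e-6 -> CLOSED

Answer: yes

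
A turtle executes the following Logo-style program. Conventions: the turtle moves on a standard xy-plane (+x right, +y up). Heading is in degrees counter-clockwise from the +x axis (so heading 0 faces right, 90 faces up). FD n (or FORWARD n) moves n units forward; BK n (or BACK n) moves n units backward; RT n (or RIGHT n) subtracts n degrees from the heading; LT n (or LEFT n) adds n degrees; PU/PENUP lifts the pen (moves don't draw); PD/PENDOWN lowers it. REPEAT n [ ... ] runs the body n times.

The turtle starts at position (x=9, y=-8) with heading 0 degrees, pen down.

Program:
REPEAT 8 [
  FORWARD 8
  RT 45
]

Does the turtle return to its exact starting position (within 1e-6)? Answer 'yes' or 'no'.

Executing turtle program step by step:
Start: pos=(9,-8), heading=0, pen down
REPEAT 8 [
  -- iteration 1/8 --
  FD 8: (9,-8) -> (17,-8) [heading=0, draw]
  RT 45: heading 0 -> 315
  -- iteration 2/8 --
  FD 8: (17,-8) -> (22.657,-13.657) [heading=315, draw]
  RT 45: heading 315 -> 270
  -- iteration 3/8 --
  FD 8: (22.657,-13.657) -> (22.657,-21.657) [heading=270, draw]
  RT 45: heading 270 -> 225
  -- iteration 4/8 --
  FD 8: (22.657,-21.657) -> (17,-27.314) [heading=225, draw]
  RT 45: heading 225 -> 180
  -- iteration 5/8 --
  FD 8: (17,-27.314) -> (9,-27.314) [heading=180, draw]
  RT 45: heading 180 -> 135
  -- iteration 6/8 --
  FD 8: (9,-27.314) -> (3.343,-21.657) [heading=135, draw]
  RT 45: heading 135 -> 90
  -- iteration 7/8 --
  FD 8: (3.343,-21.657) -> (3.343,-13.657) [heading=90, draw]
  RT 45: heading 90 -> 45
  -- iteration 8/8 --
  FD 8: (3.343,-13.657) -> (9,-8) [heading=45, draw]
  RT 45: heading 45 -> 0
]
Final: pos=(9,-8), heading=0, 8 segment(s) drawn

Start position: (9, -8)
Final position: (9, -8)
Distance = 0; < 1e-6 -> CLOSED

Answer: yes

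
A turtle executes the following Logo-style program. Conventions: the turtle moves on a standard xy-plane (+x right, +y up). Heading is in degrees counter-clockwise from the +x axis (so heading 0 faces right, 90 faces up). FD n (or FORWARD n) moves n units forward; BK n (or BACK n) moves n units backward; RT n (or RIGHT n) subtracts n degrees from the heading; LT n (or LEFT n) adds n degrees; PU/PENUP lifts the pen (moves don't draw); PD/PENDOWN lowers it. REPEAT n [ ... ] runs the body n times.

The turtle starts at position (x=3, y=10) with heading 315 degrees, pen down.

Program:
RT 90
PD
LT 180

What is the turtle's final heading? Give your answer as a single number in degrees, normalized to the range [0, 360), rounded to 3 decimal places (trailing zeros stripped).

Executing turtle program step by step:
Start: pos=(3,10), heading=315, pen down
RT 90: heading 315 -> 225
PD: pen down
LT 180: heading 225 -> 45
Final: pos=(3,10), heading=45, 0 segment(s) drawn

Answer: 45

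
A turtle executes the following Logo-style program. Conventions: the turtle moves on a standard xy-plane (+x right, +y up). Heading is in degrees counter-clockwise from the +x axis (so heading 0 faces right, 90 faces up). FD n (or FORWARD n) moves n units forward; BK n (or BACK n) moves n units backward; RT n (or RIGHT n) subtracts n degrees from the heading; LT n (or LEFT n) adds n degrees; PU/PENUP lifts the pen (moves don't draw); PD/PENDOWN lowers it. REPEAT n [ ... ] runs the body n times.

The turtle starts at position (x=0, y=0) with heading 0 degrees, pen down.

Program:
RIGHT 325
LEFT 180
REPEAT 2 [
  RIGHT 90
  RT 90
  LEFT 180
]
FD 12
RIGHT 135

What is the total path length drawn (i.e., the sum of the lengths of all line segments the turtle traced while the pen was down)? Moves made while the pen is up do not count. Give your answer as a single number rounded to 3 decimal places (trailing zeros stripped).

Answer: 12

Derivation:
Executing turtle program step by step:
Start: pos=(0,0), heading=0, pen down
RT 325: heading 0 -> 35
LT 180: heading 35 -> 215
REPEAT 2 [
  -- iteration 1/2 --
  RT 90: heading 215 -> 125
  RT 90: heading 125 -> 35
  LT 180: heading 35 -> 215
  -- iteration 2/2 --
  RT 90: heading 215 -> 125
  RT 90: heading 125 -> 35
  LT 180: heading 35 -> 215
]
FD 12: (0,0) -> (-9.83,-6.883) [heading=215, draw]
RT 135: heading 215 -> 80
Final: pos=(-9.83,-6.883), heading=80, 1 segment(s) drawn

Segment lengths:
  seg 1: (0,0) -> (-9.83,-6.883), length = 12
Total = 12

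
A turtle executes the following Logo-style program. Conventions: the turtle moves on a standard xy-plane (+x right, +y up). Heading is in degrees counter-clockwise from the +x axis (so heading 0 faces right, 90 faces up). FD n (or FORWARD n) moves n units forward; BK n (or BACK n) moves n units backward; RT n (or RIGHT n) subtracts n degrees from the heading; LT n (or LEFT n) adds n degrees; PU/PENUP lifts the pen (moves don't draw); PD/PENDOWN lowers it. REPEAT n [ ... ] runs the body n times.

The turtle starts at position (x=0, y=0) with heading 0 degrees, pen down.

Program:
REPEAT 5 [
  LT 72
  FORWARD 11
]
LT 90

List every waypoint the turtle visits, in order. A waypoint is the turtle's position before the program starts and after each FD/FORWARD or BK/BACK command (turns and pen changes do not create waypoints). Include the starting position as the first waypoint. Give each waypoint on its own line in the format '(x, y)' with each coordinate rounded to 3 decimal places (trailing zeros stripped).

Answer: (0, 0)
(3.399, 10.462)
(-5.5, 16.927)
(-14.399, 10.462)
(-11, 0)
(0, 0)

Derivation:
Executing turtle program step by step:
Start: pos=(0,0), heading=0, pen down
REPEAT 5 [
  -- iteration 1/5 --
  LT 72: heading 0 -> 72
  FD 11: (0,0) -> (3.399,10.462) [heading=72, draw]
  -- iteration 2/5 --
  LT 72: heading 72 -> 144
  FD 11: (3.399,10.462) -> (-5.5,16.927) [heading=144, draw]
  -- iteration 3/5 --
  LT 72: heading 144 -> 216
  FD 11: (-5.5,16.927) -> (-14.399,10.462) [heading=216, draw]
  -- iteration 4/5 --
  LT 72: heading 216 -> 288
  FD 11: (-14.399,10.462) -> (-11,0) [heading=288, draw]
  -- iteration 5/5 --
  LT 72: heading 288 -> 0
  FD 11: (-11,0) -> (0,0) [heading=0, draw]
]
LT 90: heading 0 -> 90
Final: pos=(0,0), heading=90, 5 segment(s) drawn
Waypoints (6 total):
(0, 0)
(3.399, 10.462)
(-5.5, 16.927)
(-14.399, 10.462)
(-11, 0)
(0, 0)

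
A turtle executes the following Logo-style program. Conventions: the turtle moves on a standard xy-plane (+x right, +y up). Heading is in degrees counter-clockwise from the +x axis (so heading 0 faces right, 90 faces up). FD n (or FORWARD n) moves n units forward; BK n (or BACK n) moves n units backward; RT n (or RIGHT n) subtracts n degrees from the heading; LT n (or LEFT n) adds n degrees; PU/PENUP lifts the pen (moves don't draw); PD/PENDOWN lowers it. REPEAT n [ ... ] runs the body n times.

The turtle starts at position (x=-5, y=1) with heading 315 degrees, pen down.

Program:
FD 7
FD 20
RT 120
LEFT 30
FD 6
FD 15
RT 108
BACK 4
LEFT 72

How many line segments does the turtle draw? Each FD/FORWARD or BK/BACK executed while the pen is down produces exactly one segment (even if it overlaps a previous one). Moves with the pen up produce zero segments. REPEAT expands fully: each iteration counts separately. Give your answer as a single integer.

Answer: 5

Derivation:
Executing turtle program step by step:
Start: pos=(-5,1), heading=315, pen down
FD 7: (-5,1) -> (-0.05,-3.95) [heading=315, draw]
FD 20: (-0.05,-3.95) -> (14.092,-18.092) [heading=315, draw]
RT 120: heading 315 -> 195
LT 30: heading 195 -> 225
FD 6: (14.092,-18.092) -> (9.849,-22.335) [heading=225, draw]
FD 15: (9.849,-22.335) -> (-0.757,-32.941) [heading=225, draw]
RT 108: heading 225 -> 117
BK 4: (-0.757,-32.941) -> (1.059,-36.505) [heading=117, draw]
LT 72: heading 117 -> 189
Final: pos=(1.059,-36.505), heading=189, 5 segment(s) drawn
Segments drawn: 5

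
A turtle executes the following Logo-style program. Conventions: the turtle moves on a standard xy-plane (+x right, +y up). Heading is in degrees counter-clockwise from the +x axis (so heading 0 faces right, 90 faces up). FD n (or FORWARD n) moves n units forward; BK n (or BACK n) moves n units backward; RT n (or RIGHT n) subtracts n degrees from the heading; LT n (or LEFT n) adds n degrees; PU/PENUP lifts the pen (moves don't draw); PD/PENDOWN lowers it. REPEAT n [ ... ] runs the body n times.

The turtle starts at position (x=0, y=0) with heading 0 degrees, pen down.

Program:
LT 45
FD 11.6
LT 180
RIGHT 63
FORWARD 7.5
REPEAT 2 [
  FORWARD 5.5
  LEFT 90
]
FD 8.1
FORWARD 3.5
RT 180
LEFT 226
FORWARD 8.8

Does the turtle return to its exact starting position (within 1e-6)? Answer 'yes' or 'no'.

Executing turtle program step by step:
Start: pos=(0,0), heading=0, pen down
LT 45: heading 0 -> 45
FD 11.6: (0,0) -> (8.202,8.202) [heading=45, draw]
LT 180: heading 45 -> 225
RT 63: heading 225 -> 162
FD 7.5: (8.202,8.202) -> (1.07,10.52) [heading=162, draw]
REPEAT 2 [
  -- iteration 1/2 --
  FD 5.5: (1.07,10.52) -> (-4.161,12.22) [heading=162, draw]
  LT 90: heading 162 -> 252
  -- iteration 2/2 --
  FD 5.5: (-4.161,12.22) -> (-5.861,6.989) [heading=252, draw]
  LT 90: heading 252 -> 342
]
FD 8.1: (-5.861,6.989) -> (1.843,4.486) [heading=342, draw]
FD 3.5: (1.843,4.486) -> (5.171,3.404) [heading=342, draw]
RT 180: heading 342 -> 162
LT 226: heading 162 -> 28
FD 8.8: (5.171,3.404) -> (12.941,7.536) [heading=28, draw]
Final: pos=(12.941,7.536), heading=28, 7 segment(s) drawn

Start position: (0, 0)
Final position: (12.941, 7.536)
Distance = 14.975; >= 1e-6 -> NOT closed

Answer: no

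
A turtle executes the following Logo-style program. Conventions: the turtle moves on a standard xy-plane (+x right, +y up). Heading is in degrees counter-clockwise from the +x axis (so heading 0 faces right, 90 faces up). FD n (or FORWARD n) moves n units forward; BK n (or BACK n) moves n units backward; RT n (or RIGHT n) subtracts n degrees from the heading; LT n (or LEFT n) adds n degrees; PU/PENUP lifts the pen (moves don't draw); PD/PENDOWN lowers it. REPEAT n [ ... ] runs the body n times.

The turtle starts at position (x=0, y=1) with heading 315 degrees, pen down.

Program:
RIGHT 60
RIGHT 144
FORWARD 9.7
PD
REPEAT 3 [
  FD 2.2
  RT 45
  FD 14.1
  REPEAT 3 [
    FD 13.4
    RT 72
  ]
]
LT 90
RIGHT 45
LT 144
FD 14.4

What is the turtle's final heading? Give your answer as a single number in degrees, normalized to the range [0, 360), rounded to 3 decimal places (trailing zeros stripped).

Executing turtle program step by step:
Start: pos=(0,1), heading=315, pen down
RT 60: heading 315 -> 255
RT 144: heading 255 -> 111
FD 9.7: (0,1) -> (-3.476,10.056) [heading=111, draw]
PD: pen down
REPEAT 3 [
  -- iteration 1/3 --
  FD 2.2: (-3.476,10.056) -> (-4.265,12.11) [heading=111, draw]
  RT 45: heading 111 -> 66
  FD 14.1: (-4.265,12.11) -> (1.47,24.991) [heading=66, draw]
  REPEAT 3 [
    -- iteration 1/3 --
    FD 13.4: (1.47,24.991) -> (6.921,37.232) [heading=66, draw]
    RT 72: heading 66 -> 354
    -- iteration 2/3 --
    FD 13.4: (6.921,37.232) -> (20.247,35.831) [heading=354, draw]
    RT 72: heading 354 -> 282
    -- iteration 3/3 --
    FD 13.4: (20.247,35.831) -> (23.033,22.724) [heading=282, draw]
    RT 72: heading 282 -> 210
  ]
  -- iteration 2/3 --
  FD 2.2: (23.033,22.724) -> (21.128,21.624) [heading=210, draw]
  RT 45: heading 210 -> 165
  FD 14.1: (21.128,21.624) -> (7.508,25.274) [heading=165, draw]
  REPEAT 3 [
    -- iteration 1/3 --
    FD 13.4: (7.508,25.274) -> (-5.435,28.742) [heading=165, draw]
    RT 72: heading 165 -> 93
    -- iteration 2/3 --
    FD 13.4: (-5.435,28.742) -> (-6.136,42.123) [heading=93, draw]
    RT 72: heading 93 -> 21
    -- iteration 3/3 --
    FD 13.4: (-6.136,42.123) -> (6.374,46.926) [heading=21, draw]
    RT 72: heading 21 -> 309
  ]
  -- iteration 3/3 --
  FD 2.2: (6.374,46.926) -> (7.758,45.216) [heading=309, draw]
  RT 45: heading 309 -> 264
  FD 14.1: (7.758,45.216) -> (6.284,31.193) [heading=264, draw]
  REPEAT 3 [
    -- iteration 1/3 --
    FD 13.4: (6.284,31.193) -> (4.884,17.866) [heading=264, draw]
    RT 72: heading 264 -> 192
    -- iteration 2/3 --
    FD 13.4: (4.884,17.866) -> (-8.223,15.08) [heading=192, draw]
    RT 72: heading 192 -> 120
    -- iteration 3/3 --
    FD 13.4: (-8.223,15.08) -> (-14.923,26.685) [heading=120, draw]
    RT 72: heading 120 -> 48
  ]
]
LT 90: heading 48 -> 138
RT 45: heading 138 -> 93
LT 144: heading 93 -> 237
FD 14.4: (-14.923,26.685) -> (-22.766,14.608) [heading=237, draw]
Final: pos=(-22.766,14.608), heading=237, 17 segment(s) drawn

Answer: 237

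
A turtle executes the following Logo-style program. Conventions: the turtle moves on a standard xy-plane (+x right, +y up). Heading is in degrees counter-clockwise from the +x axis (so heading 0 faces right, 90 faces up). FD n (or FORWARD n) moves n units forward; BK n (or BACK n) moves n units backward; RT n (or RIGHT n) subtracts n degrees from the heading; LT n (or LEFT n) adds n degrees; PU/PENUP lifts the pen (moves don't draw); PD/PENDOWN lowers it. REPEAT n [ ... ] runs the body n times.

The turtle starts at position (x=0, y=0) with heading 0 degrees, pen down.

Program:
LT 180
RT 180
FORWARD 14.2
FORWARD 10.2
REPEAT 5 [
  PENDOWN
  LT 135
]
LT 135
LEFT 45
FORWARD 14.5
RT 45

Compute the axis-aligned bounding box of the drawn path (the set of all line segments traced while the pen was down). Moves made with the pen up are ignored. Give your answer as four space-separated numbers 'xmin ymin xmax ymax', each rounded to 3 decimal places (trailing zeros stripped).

Answer: 0 0 24.4 10.253

Derivation:
Executing turtle program step by step:
Start: pos=(0,0), heading=0, pen down
LT 180: heading 0 -> 180
RT 180: heading 180 -> 0
FD 14.2: (0,0) -> (14.2,0) [heading=0, draw]
FD 10.2: (14.2,0) -> (24.4,0) [heading=0, draw]
REPEAT 5 [
  -- iteration 1/5 --
  PD: pen down
  LT 135: heading 0 -> 135
  -- iteration 2/5 --
  PD: pen down
  LT 135: heading 135 -> 270
  -- iteration 3/5 --
  PD: pen down
  LT 135: heading 270 -> 45
  -- iteration 4/5 --
  PD: pen down
  LT 135: heading 45 -> 180
  -- iteration 5/5 --
  PD: pen down
  LT 135: heading 180 -> 315
]
LT 135: heading 315 -> 90
LT 45: heading 90 -> 135
FD 14.5: (24.4,0) -> (14.147,10.253) [heading=135, draw]
RT 45: heading 135 -> 90
Final: pos=(14.147,10.253), heading=90, 3 segment(s) drawn

Segment endpoints: x in {0, 14.147, 14.2, 24.4}, y in {0, 10.253}
xmin=0, ymin=0, xmax=24.4, ymax=10.253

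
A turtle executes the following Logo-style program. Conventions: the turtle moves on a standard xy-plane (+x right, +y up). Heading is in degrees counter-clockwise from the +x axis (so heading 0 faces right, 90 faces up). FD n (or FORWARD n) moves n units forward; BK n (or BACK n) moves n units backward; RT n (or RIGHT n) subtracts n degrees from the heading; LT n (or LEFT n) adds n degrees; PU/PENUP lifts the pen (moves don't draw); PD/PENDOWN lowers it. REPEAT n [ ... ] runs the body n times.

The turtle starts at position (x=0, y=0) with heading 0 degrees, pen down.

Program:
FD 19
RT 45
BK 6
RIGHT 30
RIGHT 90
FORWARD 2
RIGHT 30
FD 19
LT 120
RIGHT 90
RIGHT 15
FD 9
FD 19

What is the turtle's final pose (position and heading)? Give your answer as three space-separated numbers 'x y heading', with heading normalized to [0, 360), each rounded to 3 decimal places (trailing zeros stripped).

Answer: -33.527 8.643 180

Derivation:
Executing turtle program step by step:
Start: pos=(0,0), heading=0, pen down
FD 19: (0,0) -> (19,0) [heading=0, draw]
RT 45: heading 0 -> 315
BK 6: (19,0) -> (14.757,4.243) [heading=315, draw]
RT 30: heading 315 -> 285
RT 90: heading 285 -> 195
FD 2: (14.757,4.243) -> (12.826,3.725) [heading=195, draw]
RT 30: heading 195 -> 165
FD 19: (12.826,3.725) -> (-5.527,8.643) [heading=165, draw]
LT 120: heading 165 -> 285
RT 90: heading 285 -> 195
RT 15: heading 195 -> 180
FD 9: (-5.527,8.643) -> (-14.527,8.643) [heading=180, draw]
FD 19: (-14.527,8.643) -> (-33.527,8.643) [heading=180, draw]
Final: pos=(-33.527,8.643), heading=180, 6 segment(s) drawn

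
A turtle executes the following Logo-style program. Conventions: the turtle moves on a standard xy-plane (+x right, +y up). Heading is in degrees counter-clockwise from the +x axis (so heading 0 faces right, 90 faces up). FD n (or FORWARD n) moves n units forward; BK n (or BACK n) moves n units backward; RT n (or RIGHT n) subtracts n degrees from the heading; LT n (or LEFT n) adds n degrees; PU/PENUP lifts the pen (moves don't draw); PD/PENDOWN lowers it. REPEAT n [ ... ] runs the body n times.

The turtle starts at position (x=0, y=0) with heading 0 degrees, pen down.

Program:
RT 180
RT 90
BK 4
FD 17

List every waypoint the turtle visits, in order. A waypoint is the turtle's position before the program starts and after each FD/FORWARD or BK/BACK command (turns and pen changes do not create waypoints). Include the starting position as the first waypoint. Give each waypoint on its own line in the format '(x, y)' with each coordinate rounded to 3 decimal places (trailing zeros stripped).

Executing turtle program step by step:
Start: pos=(0,0), heading=0, pen down
RT 180: heading 0 -> 180
RT 90: heading 180 -> 90
BK 4: (0,0) -> (0,-4) [heading=90, draw]
FD 17: (0,-4) -> (0,13) [heading=90, draw]
Final: pos=(0,13), heading=90, 2 segment(s) drawn
Waypoints (3 total):
(0, 0)
(0, -4)
(0, 13)

Answer: (0, 0)
(0, -4)
(0, 13)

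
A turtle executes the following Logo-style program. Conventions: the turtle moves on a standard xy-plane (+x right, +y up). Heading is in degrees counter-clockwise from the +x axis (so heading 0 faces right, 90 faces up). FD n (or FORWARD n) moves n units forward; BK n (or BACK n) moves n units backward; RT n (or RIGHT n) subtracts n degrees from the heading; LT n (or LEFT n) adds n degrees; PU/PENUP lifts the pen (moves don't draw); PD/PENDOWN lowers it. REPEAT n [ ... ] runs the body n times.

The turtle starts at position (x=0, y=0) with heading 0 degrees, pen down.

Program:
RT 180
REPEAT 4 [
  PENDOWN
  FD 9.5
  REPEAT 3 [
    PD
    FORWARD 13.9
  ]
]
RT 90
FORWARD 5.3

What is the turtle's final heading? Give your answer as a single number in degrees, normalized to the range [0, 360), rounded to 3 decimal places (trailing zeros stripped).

Executing turtle program step by step:
Start: pos=(0,0), heading=0, pen down
RT 180: heading 0 -> 180
REPEAT 4 [
  -- iteration 1/4 --
  PD: pen down
  FD 9.5: (0,0) -> (-9.5,0) [heading=180, draw]
  REPEAT 3 [
    -- iteration 1/3 --
    PD: pen down
    FD 13.9: (-9.5,0) -> (-23.4,0) [heading=180, draw]
    -- iteration 2/3 --
    PD: pen down
    FD 13.9: (-23.4,0) -> (-37.3,0) [heading=180, draw]
    -- iteration 3/3 --
    PD: pen down
    FD 13.9: (-37.3,0) -> (-51.2,0) [heading=180, draw]
  ]
  -- iteration 2/4 --
  PD: pen down
  FD 9.5: (-51.2,0) -> (-60.7,0) [heading=180, draw]
  REPEAT 3 [
    -- iteration 1/3 --
    PD: pen down
    FD 13.9: (-60.7,0) -> (-74.6,0) [heading=180, draw]
    -- iteration 2/3 --
    PD: pen down
    FD 13.9: (-74.6,0) -> (-88.5,0) [heading=180, draw]
    -- iteration 3/3 --
    PD: pen down
    FD 13.9: (-88.5,0) -> (-102.4,0) [heading=180, draw]
  ]
  -- iteration 3/4 --
  PD: pen down
  FD 9.5: (-102.4,0) -> (-111.9,0) [heading=180, draw]
  REPEAT 3 [
    -- iteration 1/3 --
    PD: pen down
    FD 13.9: (-111.9,0) -> (-125.8,0) [heading=180, draw]
    -- iteration 2/3 --
    PD: pen down
    FD 13.9: (-125.8,0) -> (-139.7,0) [heading=180, draw]
    -- iteration 3/3 --
    PD: pen down
    FD 13.9: (-139.7,0) -> (-153.6,0) [heading=180, draw]
  ]
  -- iteration 4/4 --
  PD: pen down
  FD 9.5: (-153.6,0) -> (-163.1,0) [heading=180, draw]
  REPEAT 3 [
    -- iteration 1/3 --
    PD: pen down
    FD 13.9: (-163.1,0) -> (-177,0) [heading=180, draw]
    -- iteration 2/3 --
    PD: pen down
    FD 13.9: (-177,0) -> (-190.9,0) [heading=180, draw]
    -- iteration 3/3 --
    PD: pen down
    FD 13.9: (-190.9,0) -> (-204.8,0) [heading=180, draw]
  ]
]
RT 90: heading 180 -> 90
FD 5.3: (-204.8,0) -> (-204.8,5.3) [heading=90, draw]
Final: pos=(-204.8,5.3), heading=90, 17 segment(s) drawn

Answer: 90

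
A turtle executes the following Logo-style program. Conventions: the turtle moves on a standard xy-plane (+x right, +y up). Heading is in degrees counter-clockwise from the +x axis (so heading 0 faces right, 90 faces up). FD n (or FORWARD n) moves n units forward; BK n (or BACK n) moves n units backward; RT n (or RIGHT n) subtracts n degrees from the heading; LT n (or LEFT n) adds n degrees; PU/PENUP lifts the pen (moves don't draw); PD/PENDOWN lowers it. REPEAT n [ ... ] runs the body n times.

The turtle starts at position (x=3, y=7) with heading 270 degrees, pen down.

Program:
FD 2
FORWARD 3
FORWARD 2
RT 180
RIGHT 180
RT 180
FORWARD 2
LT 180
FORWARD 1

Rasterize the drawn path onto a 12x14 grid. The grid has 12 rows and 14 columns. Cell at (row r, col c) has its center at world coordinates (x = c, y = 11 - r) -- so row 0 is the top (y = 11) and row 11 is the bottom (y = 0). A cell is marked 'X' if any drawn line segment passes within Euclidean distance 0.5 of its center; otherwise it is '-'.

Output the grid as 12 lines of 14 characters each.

Answer: --------------
--------------
--------------
--------------
---X----------
---X----------
---X----------
---X----------
---X----------
---X----------
---X----------
---X----------

Derivation:
Segment 0: (3,7) -> (3,5)
Segment 1: (3,5) -> (3,2)
Segment 2: (3,2) -> (3,0)
Segment 3: (3,0) -> (3,2)
Segment 4: (3,2) -> (3,1)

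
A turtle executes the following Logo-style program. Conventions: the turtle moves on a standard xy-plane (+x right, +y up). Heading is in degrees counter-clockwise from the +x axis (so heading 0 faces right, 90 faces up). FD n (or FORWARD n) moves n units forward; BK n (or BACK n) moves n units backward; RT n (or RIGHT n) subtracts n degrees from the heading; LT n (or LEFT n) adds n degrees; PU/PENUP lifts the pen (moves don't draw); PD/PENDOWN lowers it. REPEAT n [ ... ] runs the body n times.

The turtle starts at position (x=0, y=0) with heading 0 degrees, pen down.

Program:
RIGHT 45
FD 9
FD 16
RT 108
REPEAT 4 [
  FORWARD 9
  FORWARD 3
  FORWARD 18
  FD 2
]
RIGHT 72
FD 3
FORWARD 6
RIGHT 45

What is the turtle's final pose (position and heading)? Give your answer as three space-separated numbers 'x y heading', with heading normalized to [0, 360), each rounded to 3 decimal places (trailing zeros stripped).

Executing turtle program step by step:
Start: pos=(0,0), heading=0, pen down
RT 45: heading 0 -> 315
FD 9: (0,0) -> (6.364,-6.364) [heading=315, draw]
FD 16: (6.364,-6.364) -> (17.678,-17.678) [heading=315, draw]
RT 108: heading 315 -> 207
REPEAT 4 [
  -- iteration 1/4 --
  FD 9: (17.678,-17.678) -> (9.659,-21.764) [heading=207, draw]
  FD 3: (9.659,-21.764) -> (6.986,-23.126) [heading=207, draw]
  FD 18: (6.986,-23.126) -> (-9.053,-31.297) [heading=207, draw]
  FD 2: (-9.053,-31.297) -> (-10.835,-32.205) [heading=207, draw]
  -- iteration 2/4 --
  FD 9: (-10.835,-32.205) -> (-18.854,-36.291) [heading=207, draw]
  FD 3: (-18.854,-36.291) -> (-21.527,-37.653) [heading=207, draw]
  FD 18: (-21.527,-37.653) -> (-37.565,-45.825) [heading=207, draw]
  FD 2: (-37.565,-45.825) -> (-39.347,-46.733) [heading=207, draw]
  -- iteration 3/4 --
  FD 9: (-39.347,-46.733) -> (-47.366,-50.819) [heading=207, draw]
  FD 3: (-47.366,-50.819) -> (-50.039,-52.181) [heading=207, draw]
  FD 18: (-50.039,-52.181) -> (-66.077,-60.353) [heading=207, draw]
  FD 2: (-66.077,-60.353) -> (-67.859,-61.261) [heading=207, draw]
  -- iteration 4/4 --
  FD 9: (-67.859,-61.261) -> (-75.878,-65.347) [heading=207, draw]
  FD 3: (-75.878,-65.347) -> (-78.551,-66.709) [heading=207, draw]
  FD 18: (-78.551,-66.709) -> (-94.589,-74.88) [heading=207, draw]
  FD 2: (-94.589,-74.88) -> (-96.371,-75.788) [heading=207, draw]
]
RT 72: heading 207 -> 135
FD 3: (-96.371,-75.788) -> (-98.492,-73.667) [heading=135, draw]
FD 6: (-98.492,-73.667) -> (-102.735,-69.424) [heading=135, draw]
RT 45: heading 135 -> 90
Final: pos=(-102.735,-69.424), heading=90, 20 segment(s) drawn

Answer: -102.735 -69.424 90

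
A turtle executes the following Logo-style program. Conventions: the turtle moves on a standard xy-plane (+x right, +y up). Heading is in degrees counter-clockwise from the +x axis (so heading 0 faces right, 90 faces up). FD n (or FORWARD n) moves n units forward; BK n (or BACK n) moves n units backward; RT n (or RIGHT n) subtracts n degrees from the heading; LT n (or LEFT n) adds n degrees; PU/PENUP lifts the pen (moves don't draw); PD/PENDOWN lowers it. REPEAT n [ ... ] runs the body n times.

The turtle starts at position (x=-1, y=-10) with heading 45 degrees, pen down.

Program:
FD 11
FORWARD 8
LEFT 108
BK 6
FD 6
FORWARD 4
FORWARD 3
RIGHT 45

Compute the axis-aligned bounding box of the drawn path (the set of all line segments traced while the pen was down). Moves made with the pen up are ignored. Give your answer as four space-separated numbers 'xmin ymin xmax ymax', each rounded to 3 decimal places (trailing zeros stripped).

Executing turtle program step by step:
Start: pos=(-1,-10), heading=45, pen down
FD 11: (-1,-10) -> (6.778,-2.222) [heading=45, draw]
FD 8: (6.778,-2.222) -> (12.435,3.435) [heading=45, draw]
LT 108: heading 45 -> 153
BK 6: (12.435,3.435) -> (17.781,0.711) [heading=153, draw]
FD 6: (17.781,0.711) -> (12.435,3.435) [heading=153, draw]
FD 4: (12.435,3.435) -> (8.871,5.251) [heading=153, draw]
FD 3: (8.871,5.251) -> (6.198,6.613) [heading=153, draw]
RT 45: heading 153 -> 108
Final: pos=(6.198,6.613), heading=108, 6 segment(s) drawn

Segment endpoints: x in {-1, 6.198, 6.778, 8.871, 12.435, 17.781}, y in {-10, -2.222, 0.711, 3.435, 5.251, 6.613}
xmin=-1, ymin=-10, xmax=17.781, ymax=6.613

Answer: -1 -10 17.781 6.613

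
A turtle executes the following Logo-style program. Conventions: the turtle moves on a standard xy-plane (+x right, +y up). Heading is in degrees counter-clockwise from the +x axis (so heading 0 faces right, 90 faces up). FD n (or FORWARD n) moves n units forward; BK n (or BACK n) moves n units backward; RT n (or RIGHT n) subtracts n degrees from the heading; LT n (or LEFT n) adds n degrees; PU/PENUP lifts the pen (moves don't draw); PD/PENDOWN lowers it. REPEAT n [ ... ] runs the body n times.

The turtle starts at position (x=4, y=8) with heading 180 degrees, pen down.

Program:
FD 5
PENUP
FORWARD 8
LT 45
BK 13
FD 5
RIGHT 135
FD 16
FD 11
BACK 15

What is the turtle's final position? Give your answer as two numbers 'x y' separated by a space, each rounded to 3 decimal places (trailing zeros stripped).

Answer: -3.343 25.657

Derivation:
Executing turtle program step by step:
Start: pos=(4,8), heading=180, pen down
FD 5: (4,8) -> (-1,8) [heading=180, draw]
PU: pen up
FD 8: (-1,8) -> (-9,8) [heading=180, move]
LT 45: heading 180 -> 225
BK 13: (-9,8) -> (0.192,17.192) [heading=225, move]
FD 5: (0.192,17.192) -> (-3.343,13.657) [heading=225, move]
RT 135: heading 225 -> 90
FD 16: (-3.343,13.657) -> (-3.343,29.657) [heading=90, move]
FD 11: (-3.343,29.657) -> (-3.343,40.657) [heading=90, move]
BK 15: (-3.343,40.657) -> (-3.343,25.657) [heading=90, move]
Final: pos=(-3.343,25.657), heading=90, 1 segment(s) drawn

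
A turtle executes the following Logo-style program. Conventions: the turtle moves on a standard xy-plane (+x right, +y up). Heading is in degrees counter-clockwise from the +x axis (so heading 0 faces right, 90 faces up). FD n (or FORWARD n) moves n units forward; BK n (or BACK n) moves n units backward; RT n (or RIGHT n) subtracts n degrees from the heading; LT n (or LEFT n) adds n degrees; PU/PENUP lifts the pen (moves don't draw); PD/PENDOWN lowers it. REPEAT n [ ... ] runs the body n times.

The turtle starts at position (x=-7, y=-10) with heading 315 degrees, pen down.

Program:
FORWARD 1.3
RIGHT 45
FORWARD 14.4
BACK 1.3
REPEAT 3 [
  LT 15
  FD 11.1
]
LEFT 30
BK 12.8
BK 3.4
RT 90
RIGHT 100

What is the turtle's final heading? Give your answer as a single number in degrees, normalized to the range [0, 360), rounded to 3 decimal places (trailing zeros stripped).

Executing turtle program step by step:
Start: pos=(-7,-10), heading=315, pen down
FD 1.3: (-7,-10) -> (-6.081,-10.919) [heading=315, draw]
RT 45: heading 315 -> 270
FD 14.4: (-6.081,-10.919) -> (-6.081,-25.319) [heading=270, draw]
BK 1.3: (-6.081,-25.319) -> (-6.081,-24.019) [heading=270, draw]
REPEAT 3 [
  -- iteration 1/3 --
  LT 15: heading 270 -> 285
  FD 11.1: (-6.081,-24.019) -> (-3.208,-34.741) [heading=285, draw]
  -- iteration 2/3 --
  LT 15: heading 285 -> 300
  FD 11.1: (-3.208,-34.741) -> (2.342,-44.354) [heading=300, draw]
  -- iteration 3/3 --
  LT 15: heading 300 -> 315
  FD 11.1: (2.342,-44.354) -> (10.191,-52.203) [heading=315, draw]
]
LT 30: heading 315 -> 345
BK 12.8: (10.191,-52.203) -> (-2.173,-48.89) [heading=345, draw]
BK 3.4: (-2.173,-48.89) -> (-5.457,-48.01) [heading=345, draw]
RT 90: heading 345 -> 255
RT 100: heading 255 -> 155
Final: pos=(-5.457,-48.01), heading=155, 8 segment(s) drawn

Answer: 155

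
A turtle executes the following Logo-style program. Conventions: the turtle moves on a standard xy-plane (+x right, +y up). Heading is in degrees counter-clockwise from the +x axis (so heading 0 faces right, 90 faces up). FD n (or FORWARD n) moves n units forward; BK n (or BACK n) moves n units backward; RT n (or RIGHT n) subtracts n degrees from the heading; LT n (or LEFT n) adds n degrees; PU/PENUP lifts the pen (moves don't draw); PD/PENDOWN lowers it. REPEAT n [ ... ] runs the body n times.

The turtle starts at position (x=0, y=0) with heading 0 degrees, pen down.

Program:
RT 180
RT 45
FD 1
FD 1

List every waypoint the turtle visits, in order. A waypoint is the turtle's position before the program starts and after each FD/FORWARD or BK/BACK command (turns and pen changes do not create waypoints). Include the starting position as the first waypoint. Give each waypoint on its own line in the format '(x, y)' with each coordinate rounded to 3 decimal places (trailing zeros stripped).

Executing turtle program step by step:
Start: pos=(0,0), heading=0, pen down
RT 180: heading 0 -> 180
RT 45: heading 180 -> 135
FD 1: (0,0) -> (-0.707,0.707) [heading=135, draw]
FD 1: (-0.707,0.707) -> (-1.414,1.414) [heading=135, draw]
Final: pos=(-1.414,1.414), heading=135, 2 segment(s) drawn
Waypoints (3 total):
(0, 0)
(-0.707, 0.707)
(-1.414, 1.414)

Answer: (0, 0)
(-0.707, 0.707)
(-1.414, 1.414)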